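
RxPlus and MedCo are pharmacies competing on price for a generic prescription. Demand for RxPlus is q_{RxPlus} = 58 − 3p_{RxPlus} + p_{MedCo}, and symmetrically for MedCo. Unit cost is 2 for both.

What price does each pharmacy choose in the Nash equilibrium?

RxPlus's profit: π = (p_{RxPlus} − 2)(58 − 3p_{RxPlus} + p_{MedCo}).
∂π/∂p_{RxPlus} = 64 − 6p_{RxPlus} + p_{MedCo} = 0 ⇒ p_{RxPlus} = 32/3 + (1/6)p_{MedCo}.
Setting p_{RxPlus} = p_{MedCo} in the reaction function: p_{RxPlus} = 32/3 + (1/6)p_{RxPlus}, so p_{RxPlus} = (32/3) / (5/6) = 12.8.

12.8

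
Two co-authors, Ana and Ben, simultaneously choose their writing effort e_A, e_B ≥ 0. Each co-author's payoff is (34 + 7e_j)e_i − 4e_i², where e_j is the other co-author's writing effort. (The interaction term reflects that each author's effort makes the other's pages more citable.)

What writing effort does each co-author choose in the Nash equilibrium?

34

Ana's payoff is (34 + 7e_B)e_A − 4e_A².
∂π/∂e_A = 34 + 7e_B − 8e_A = 0, so e_A = 4.25 + 0.875e_B.
The game is symmetric, so in equilibrium e_B = e_A: the reaction function gives 0.125e_A = 4.25, hence e_A = 34.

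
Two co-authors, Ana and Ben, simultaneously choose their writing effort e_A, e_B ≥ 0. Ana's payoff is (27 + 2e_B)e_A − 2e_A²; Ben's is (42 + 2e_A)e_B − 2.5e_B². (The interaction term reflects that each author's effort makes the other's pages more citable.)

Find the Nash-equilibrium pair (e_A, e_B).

13.6875, 13.875

Expanding Ana's payoff: 27e_A + 2e_Be_A − 2e_A².
∂π/∂e_A = 27 + 2e_B − 4e_A = 0, so e_A = 6.75 + 0.5e_B.
Likewise for Ben: e_B = 8.4 + 0.4e_A.
Solving the two reaction functions simultaneously: (1 − (0.5)(0.4))e_A = 6.75 + 0.5·8.4, so 0.8e_A = 10.95 and e_A = 13.6875.
Then e_B = 8.4 + 0.4·13.6875 = 13.875.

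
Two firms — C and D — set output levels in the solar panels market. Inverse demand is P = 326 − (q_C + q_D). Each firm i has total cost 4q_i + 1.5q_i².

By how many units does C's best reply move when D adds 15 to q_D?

Firm C's profit: π = q_C(326 − (q_C + q_D)) − 4q_C − 1.5q_C².
∂π/∂q_C = 322 − 5q_C − q_D = 0, so q_C = 64.4 − 0.2q_D.
The reaction-function slope is −0.2, so a 15-unit rise in q_D moves q_C by −0.2 × 15 = −3. C's best response falls — the actions are strategic substitutes.

-3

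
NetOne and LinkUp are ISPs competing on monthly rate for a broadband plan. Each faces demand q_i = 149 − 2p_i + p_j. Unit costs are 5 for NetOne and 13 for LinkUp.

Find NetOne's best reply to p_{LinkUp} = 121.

70

NetOne's profit: π = (p_{NetOne} − 5)(149 − 2p_{NetOne} + p_{LinkUp}).
∂π/∂p_{NetOne} = 159 − 4p_{NetOne} + p_{LinkUp} = 0 ⇒ p_{NetOne} = 39.75 + 0.25p_{LinkUp}.
At p_{LinkUp} = 121: p_{NetOne} = 39.75 + 0.25·121 = 70.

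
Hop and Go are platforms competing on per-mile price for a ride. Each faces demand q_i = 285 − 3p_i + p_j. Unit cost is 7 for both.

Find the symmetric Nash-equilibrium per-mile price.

61.2

Hop's profit: π = (p_{Hop} − 7)(285 − 3p_{Hop} + p_{Go}).
∂π/∂p_{Hop} = 306 − 6p_{Hop} + p_{Go} = 0 ⇒ p_{Hop} = 51 + (1/6)p_{Go}.
The game is symmetric, so in equilibrium p_{Go} = p_{Hop}: the reaction function gives (5/6)p_{Hop} = 51, hence p_{Hop} = 61.2.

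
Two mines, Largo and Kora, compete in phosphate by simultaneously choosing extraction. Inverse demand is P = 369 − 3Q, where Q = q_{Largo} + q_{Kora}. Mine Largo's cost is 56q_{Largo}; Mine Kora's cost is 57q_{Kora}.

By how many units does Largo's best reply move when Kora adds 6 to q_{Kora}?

-3

Mine Largo's profit: π = q_{Largo}(369 − 3(q_{Largo} + q_{Kora})) − 56q_{Largo}.
∂π/∂q_{Largo} = 313 − 6q_{Largo} − 3q_{Kora} = 0, so q_{Largo} = 313/6 − 0.5q_{Kora}.
The reaction-function slope is −0.5, so a 6-unit rise in q_{Kora} moves q_{Largo} by −0.5 × 6 = −3. Largo's best response falls — the actions are strategic substitutes.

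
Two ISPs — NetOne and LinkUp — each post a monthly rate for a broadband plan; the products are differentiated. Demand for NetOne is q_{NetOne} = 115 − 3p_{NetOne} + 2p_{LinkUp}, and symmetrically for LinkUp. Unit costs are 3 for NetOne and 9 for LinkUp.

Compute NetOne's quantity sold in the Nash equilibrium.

NetOne's profit: π = (p_{NetOne} − 3)(115 − 3p_{NetOne} + 2p_{LinkUp}).
∂π/∂p_{NetOne} = 124 − 6p_{NetOne} + 2p_{LinkUp} = 0 ⇒ p_{NetOne} = 62/3 + (1/3)p_{LinkUp}.
Similarly p_{LinkUp} = 71/3 + (1/3)p_{NetOne}.
Plugging p_{LinkUp} into NetOne's best response: p_{NetOne} = 62/3 + (1/3)(71/3 + (1/3)p_{NetOne}) ⇒ (8/9)p_{NetOne} = 257/9, so p_{NetOne} = 32.125.
Then p_{LinkUp} = 71/3 + (1/3)·32.125 = 34.375.
q_{NetOne} = 115 − 3·32.125 + 2·34.375 = 87.375.

87.375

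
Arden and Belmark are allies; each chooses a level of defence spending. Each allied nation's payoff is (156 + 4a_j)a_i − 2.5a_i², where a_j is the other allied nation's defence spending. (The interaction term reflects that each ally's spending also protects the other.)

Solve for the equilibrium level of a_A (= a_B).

156

Arden's payoff is (156 + 4a_B)a_A − 2.5a_A².
∂π/∂a_A = 156 + 4a_B − 5a_A = 0, so a_A = 31.2 + 0.8a_B.
The game is symmetric, so in equilibrium a_B = a_A: the reaction function gives 0.2a_A = 31.2, hence a_A = 156.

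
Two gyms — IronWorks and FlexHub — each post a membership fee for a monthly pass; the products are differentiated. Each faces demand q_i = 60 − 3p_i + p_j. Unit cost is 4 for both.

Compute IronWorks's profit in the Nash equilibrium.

IronWorks's profit: π = (p_{IronWorks} − 4)(60 − 3p_{IronWorks} + p_{FlexHub}).
∂π/∂p_{IronWorks} = 72 − 6p_{IronWorks} + p_{FlexHub} = 0 ⇒ p_{IronWorks} = 12 + (1/6)p_{FlexHub}.
By symmetry p_{FlexHub} = p_{IronWorks}; substituting into the reaction function, (5/6)p_{IronWorks} = 12 and p_{IronWorks} = 14.4.
q_{IronWorks} = 60 − 3·14.4 + 14.4 = 31.2.
Profit = (14.4 − 4)·31.2 = 324.48.

324.48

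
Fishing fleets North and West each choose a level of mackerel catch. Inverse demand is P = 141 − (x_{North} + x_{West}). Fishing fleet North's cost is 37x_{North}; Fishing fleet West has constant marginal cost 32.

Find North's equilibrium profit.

1089

Fishing fleet North's profit: π = x_{North}(141 − (x_{North} + x_{West})) − 37x_{North}.
∂π/∂x_{North} = 104 − 2x_{North} − x_{West} = 0, so x_{North} = 52 − 0.5x_{West}.
By the same steps for West: x_{West} = 54.5 − 0.5x_{North}.
Solving the two reaction functions simultaneously: (1 − (−0.5)(−0.5))x_{North} = 52 − 0.5·54.5, so 0.75x_{North} = 24.75 and x_{North} = 33.
Then x_{West} = 54.5 − 0.5·33 = 38.
Price P = 141 − 71 = 70.
North's profit: (70 − 37)·33 = 1089.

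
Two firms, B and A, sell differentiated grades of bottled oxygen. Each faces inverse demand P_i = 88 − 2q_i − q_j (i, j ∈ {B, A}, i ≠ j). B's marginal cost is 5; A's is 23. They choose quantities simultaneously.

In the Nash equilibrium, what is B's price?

40.6

Firm B's profit: π = q_B(88 − 2q_B − q_A) − 5q_B.
∂π/∂q_B = 83 − 4q_B − q_A = 0 ⇒ q_B = 20.75 − 0.25q_A.
Similarly q_A = 16.25 − 0.25q_B.
Plugging q_A into B's best response: q_B = 20.75 − 0.25(16.25 − 0.25q_B) ⇒ 0.9375q_B = 16.6875, so q_B = 17.8.
Then q_A = 16.25 − 0.25·17.8 = 11.8.
P_B = 88 − 2·17.8 − 11.8 = 40.6.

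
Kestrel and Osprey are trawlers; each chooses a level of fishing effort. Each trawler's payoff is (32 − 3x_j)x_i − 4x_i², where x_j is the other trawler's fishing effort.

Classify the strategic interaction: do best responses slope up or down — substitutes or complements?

Kestrel's payoff is (32 − 3x_O)x_K − 4x_K².
∂π/∂x_K = 32 − 3x_O − 8x_K = 0, so x_K = 4 − 0.375x_O.
The best-response slope dx_K/dx_O = −0.375 < 0: the reaction function is downward-sloping, so the choices are strategic substitutes.

strategic substitutes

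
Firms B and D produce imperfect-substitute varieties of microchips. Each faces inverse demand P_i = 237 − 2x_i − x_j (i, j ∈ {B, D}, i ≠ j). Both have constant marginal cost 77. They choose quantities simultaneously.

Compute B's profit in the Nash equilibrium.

2048

Firm B's profit: π = x_B(237 − 2x_B − x_D) − 77x_B.
∂π/∂x_B = 160 − 4x_B − x_D = 0 ⇒ x_B = 40 − 0.25x_D.
By symmetry x_D = x_B; substituting into the reaction function, 1.25x_B = 40 and x_B = 32.
P_B = 237 − 2·32 − 32 = 141.
Profit = (141 − 77)·32 = 2048.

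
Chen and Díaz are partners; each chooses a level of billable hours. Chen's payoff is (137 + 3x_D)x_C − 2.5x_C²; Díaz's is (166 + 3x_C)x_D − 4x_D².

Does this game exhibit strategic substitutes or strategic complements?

Expanding Chen's payoff: 137x_C + 3x_Dx_C − 2.5x_C².
∂π/∂x_C = 137 + 3x_D − 5x_C = 0, so x_C = 27.4 + 0.6x_D.
The best-response slope dx_C/dx_D = 0.6 > 0: the reaction function is upward-sloping, so the choices are strategic complements.

strategic complements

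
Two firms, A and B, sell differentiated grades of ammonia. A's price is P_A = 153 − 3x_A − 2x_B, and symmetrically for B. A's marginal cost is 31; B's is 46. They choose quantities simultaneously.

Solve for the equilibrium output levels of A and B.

16.1875, 12.4375

Firm A's profit: π = x_A(153 − 3x_A − 2x_B) − 31x_A.
∂π/∂x_A = 122 − 6x_A − 2x_B = 0 ⇒ x_A = 61/3 − (1/3)x_B.
Similarly x_B = 107/6 − (1/3)x_A.
Substituting the second reaction function into the first: x_A = 61/3 − (1/3)(107/6 − (1/3)x_A), which gives (8/9)x_A = 259/18 ⇒ x_A = 16.1875.
Then x_B = 107/6 − (1/3)·16.1875 = 12.4375.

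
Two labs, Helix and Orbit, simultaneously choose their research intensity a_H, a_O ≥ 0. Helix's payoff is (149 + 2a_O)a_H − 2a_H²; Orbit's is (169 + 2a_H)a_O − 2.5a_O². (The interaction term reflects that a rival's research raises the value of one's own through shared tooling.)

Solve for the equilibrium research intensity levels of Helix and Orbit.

67.6875, 60.875

Expanding Helix's payoff: 149a_H + 2a_Oa_H − 2a_H².
∂π/∂a_H = 149 + 2a_O − 4a_H = 0, so a_H = 37.25 + 0.5a_O.
Likewise for Orbit: a_O = 33.8 + 0.4a_H.
Substituting the second reaction function into the first: a_H = 37.25 + 0.5(33.8 + 0.4a_H), which gives 0.8a_H = 54.15 ⇒ a_H = 67.6875.
Then a_O = 33.8 + 0.4·67.6875 = 60.875.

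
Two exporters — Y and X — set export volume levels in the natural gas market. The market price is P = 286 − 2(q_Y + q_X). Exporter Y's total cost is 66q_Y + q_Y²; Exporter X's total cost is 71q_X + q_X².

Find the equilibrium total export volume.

54.375

Exporter Y's profit: π = q_Y(286 − 2(q_Y + q_X)) − 66q_Y − q_Y².
∂π/∂q_Y = 220 − 6q_Y − 2q_X = 0, so q_Y = 110/3 − (1/3)q_X.
By the same steps for X: q_X = 215/6 − (1/3)q_Y.
Substituting the second reaction function into the first: q_Y = 110/3 − (1/3)(215/6 − (1/3)q_Y), which gives (8/9)q_Y = 445/18 ⇒ q_Y = 27.8125.
Then q_X = 215/6 − (1/3)·27.8125 = 26.5625.
Total export volume: 27.8125 + 26.5625 = 54.375.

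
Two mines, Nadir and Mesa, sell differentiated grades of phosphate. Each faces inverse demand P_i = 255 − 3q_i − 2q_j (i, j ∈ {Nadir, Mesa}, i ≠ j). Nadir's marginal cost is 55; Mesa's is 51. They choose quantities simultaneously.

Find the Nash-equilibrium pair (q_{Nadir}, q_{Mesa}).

Mine Nadir's profit: π = q_{Nadir}(255 − 3q_{Nadir} − 2q_{Mesa}) − 55q_{Nadir}.
∂π/∂q_{Nadir} = 200 − 6q_{Nadir} − 2q_{Mesa} = 0 ⇒ q_{Nadir} = 100/3 − (1/3)q_{Mesa}.
Similarly q_{Mesa} = 34 − (1/3)q_{Nadir}.
Solving the two reaction functions simultaneously: (1 − (−1/3)(−1/3))q_{Nadir} = 100/3 − (1/3)·34, so (8/9)q_{Nadir} = 22 and q_{Nadir} = 24.75.
Then q_{Mesa} = 34 − (1/3)·24.75 = 25.75.

24.75, 25.75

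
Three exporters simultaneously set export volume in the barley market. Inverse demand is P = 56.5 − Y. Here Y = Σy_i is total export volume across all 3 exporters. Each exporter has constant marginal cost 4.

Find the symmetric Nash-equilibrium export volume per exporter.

13.125

A representative exporter's profit is π_i = y_i(56.5 − Y) − 4y_i, with Y = y_i + Σ_{j≠i} y_j.
First-order condition: 52.5 − 2y_i − Σ_{j≠i} y_j = 0.
With identical exporters, set every y_j = y: then 52.5 − 2y − 2y = 0, i.e. y = 52.5/4 = 13.125.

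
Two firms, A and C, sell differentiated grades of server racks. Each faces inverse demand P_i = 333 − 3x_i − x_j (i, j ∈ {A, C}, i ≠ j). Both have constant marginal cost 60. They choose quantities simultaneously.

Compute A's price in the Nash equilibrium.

Firm A's profit: π = x_A(333 − 3x_A − x_C) − 60x_A.
∂π/∂x_A = 273 − 6x_A − x_C = 0 ⇒ x_A = 45.5 − (1/6)x_C.
By symmetry x_C = x_A; substituting into the reaction function, (7/6)x_A = 45.5 and x_A = 39.
P_A = 333 − 3·39 − 39 = 177.

177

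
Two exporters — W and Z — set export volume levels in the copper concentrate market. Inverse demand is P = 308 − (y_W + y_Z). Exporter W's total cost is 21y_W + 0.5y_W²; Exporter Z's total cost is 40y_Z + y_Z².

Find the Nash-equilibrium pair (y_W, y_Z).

Exporter W's profit: π = y_W(308 − (y_W + y_Z)) − 21y_W − 0.5y_W².
∂π/∂y_W = 287 − 3y_W − y_Z = 0, so y_W = 287/3 − (1/3)y_Z.
For Z: ∂π/∂y_Z = 268 − 4y_Z − y_W = 0 ⇒ y_Z = 67 − 0.25y_W.
Substituting the second reaction function into the first: y_W = 287/3 − (1/3)(67 − 0.25y_W), which gives (11/12)y_W = 220/3 ⇒ y_W = 80.
Then y_Z = 67 − 0.25·80 = 47.

80, 47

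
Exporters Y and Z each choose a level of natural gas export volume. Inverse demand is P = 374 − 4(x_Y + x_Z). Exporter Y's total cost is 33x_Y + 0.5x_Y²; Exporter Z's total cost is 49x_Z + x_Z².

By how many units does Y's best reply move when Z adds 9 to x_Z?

-4

Exporter Y's profit: π = x_Y(374 − 4(x_Y + x_Z)) − 33x_Y − 0.5x_Y².
∂π/∂x_Y = 341 − 9x_Y − 4x_Z = 0, so x_Y = 341/9 − (4/9)x_Z.
The reaction-function slope is −4/9, so a 9-unit rise in x_Z moves x_Y by −4/9 × 9 = −4. Y's best response falls — the actions are strategic substitutes.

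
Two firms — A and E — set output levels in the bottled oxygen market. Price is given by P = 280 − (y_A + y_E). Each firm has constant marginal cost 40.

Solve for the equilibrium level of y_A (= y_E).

80

Firm A's profit: π = y_A(280 − (y_A + y_E)) − 40y_A.
∂π/∂y_A = 240 − 2y_A − y_E = 0, so y_A = 120 − 0.5y_E.
By symmetry y_E = y_A; substituting into the reaction function, 1.5y_A = 120 and y_A = 80.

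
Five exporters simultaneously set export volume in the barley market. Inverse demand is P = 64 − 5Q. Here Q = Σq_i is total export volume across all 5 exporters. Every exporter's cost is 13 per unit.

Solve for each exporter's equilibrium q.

1.7

A representative exporter's profit is π_i = q_i(64 − 5Q) − 13q_i, with Q = q_i + Σ_{j≠i} q_j.
First-order condition: 51 − 10q_i − 5Σ_{j≠i} q_j = 0.
In a symmetric equilibrium every exporter chooses the same q, so Σ_{j≠i} q_j = 4q. The condition becomes 51 − 30q = 0, giving q = 51/30 = 1.7.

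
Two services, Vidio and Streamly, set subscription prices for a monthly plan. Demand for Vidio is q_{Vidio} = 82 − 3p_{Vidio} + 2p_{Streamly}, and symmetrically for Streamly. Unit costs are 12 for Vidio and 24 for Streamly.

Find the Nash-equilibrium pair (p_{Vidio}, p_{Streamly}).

31.75, 36.25

Vidio's profit: π = (p_{Vidio} − 12)(82 − 3p_{Vidio} + 2p_{Streamly}).
∂π/∂p_{Vidio} = 118 − 6p_{Vidio} + 2p_{Streamly} = 0 ⇒ p_{Vidio} = 59/3 + (1/3)p_{Streamly}.
Similarly p_{Streamly} = 77/3 + (1/3)p_{Vidio}.
Plugging p_{Streamly} into Vidio's best response: p_{Vidio} = 59/3 + (1/3)(77/3 + (1/3)p_{Vidio}) ⇒ (8/9)p_{Vidio} = 254/9, so p_{Vidio} = 31.75.
Then p_{Streamly} = 77/3 + (1/3)·31.75 = 36.25.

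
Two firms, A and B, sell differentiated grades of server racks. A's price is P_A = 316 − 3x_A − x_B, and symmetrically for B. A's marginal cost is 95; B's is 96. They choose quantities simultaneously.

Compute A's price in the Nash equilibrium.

Firm A's profit: π = x_A(316 − 3x_A − x_B) − 95x_A.
∂π/∂x_A = 221 − 6x_A − x_B = 0 ⇒ x_A = 221/6 − (1/6)x_B.
Similarly x_B = 110/3 − (1/6)x_A.
Plugging x_B into A's best response: x_A = 221/6 − (1/6)(110/3 − (1/6)x_A) ⇒ (35/36)x_A = 553/18, so x_A = 31.6.
Then x_B = 110/3 − (1/6)·31.6 = 31.4.
P_A = 316 − 3·31.6 − 31.4 = 189.8.

189.8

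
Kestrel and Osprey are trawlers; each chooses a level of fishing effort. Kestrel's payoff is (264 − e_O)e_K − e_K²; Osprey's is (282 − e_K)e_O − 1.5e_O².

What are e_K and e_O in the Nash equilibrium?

Expanding Kestrel's payoff: 264e_K − e_Oe_K − e_K².
∂π/∂e_K = 264 − e_O − 2e_K = 0, so e_K = 132 − 0.5e_O.
Likewise for Osprey: e_O = 94 − (1/3)e_K.
Substituting the second reaction function into the first: e_K = 132 − 0.5(94 − (1/3)e_K), which gives (5/6)e_K = 85 ⇒ e_K = 102.
Then e_O = 94 − (1/3)·102 = 60.

102, 60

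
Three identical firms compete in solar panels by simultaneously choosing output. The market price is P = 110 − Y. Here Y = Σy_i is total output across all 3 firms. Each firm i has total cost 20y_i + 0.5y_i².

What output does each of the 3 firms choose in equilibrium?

18

A representative firm's profit is π_i = y_i(110 − Y) − 20y_i − 0.5y_i², with Y = y_i + Σ_{j≠i} y_j.
First-order condition: 90 − 3y_i − Σ_{j≠i} y_j = 0.
With identical firms, set every y_j = y: then 90 − 3y − 2y = 0, i.e. y = 90/5 = 18.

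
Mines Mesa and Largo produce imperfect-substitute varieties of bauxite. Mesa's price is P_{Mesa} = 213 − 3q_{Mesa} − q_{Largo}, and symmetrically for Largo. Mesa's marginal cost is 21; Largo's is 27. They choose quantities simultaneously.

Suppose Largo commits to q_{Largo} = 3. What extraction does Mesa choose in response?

31.5

Mine Mesa's profit: π = q_{Mesa}(213 − 3q_{Mesa} − q_{Largo}) − 21q_{Mesa}.
∂π/∂q_{Mesa} = 192 − 6q_{Mesa} − q_{Largo} = 0 ⇒ q_{Mesa} = 32 − (1/6)q_{Largo}.
At q_{Largo} = 3: q_{Mesa} = 32 − (1/6)·3 = 31.5.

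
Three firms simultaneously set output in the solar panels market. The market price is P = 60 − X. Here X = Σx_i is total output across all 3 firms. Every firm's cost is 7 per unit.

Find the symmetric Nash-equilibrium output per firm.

13.25

A representative firm's profit is π_i = x_i(60 − X) − 7x_i, with X = x_i + Σ_{j≠i} x_j.
First-order condition: 53 − 2x_i − Σ_{j≠i} x_j = 0.
In a symmetric equilibrium every firm chooses the same x, so Σ_{j≠i} x_j = 2x. The condition becomes 53 − 4x = 0, giving x = 53/4 = 13.25.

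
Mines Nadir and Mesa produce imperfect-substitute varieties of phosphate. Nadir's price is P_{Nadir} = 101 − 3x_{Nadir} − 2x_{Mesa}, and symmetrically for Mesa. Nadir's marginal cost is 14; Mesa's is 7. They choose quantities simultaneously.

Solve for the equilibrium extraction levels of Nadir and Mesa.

10.4375, 12.1875

Mine Nadir's profit: π = x_{Nadir}(101 − 3x_{Nadir} − 2x_{Mesa}) − 14x_{Nadir}.
∂π/∂x_{Nadir} = 87 − 6x_{Nadir} − 2x_{Mesa} = 0 ⇒ x_{Nadir} = 14.5 − (1/3)x_{Mesa}.
Similarly x_{Mesa} = 47/3 − (1/3)x_{Nadir}.
Plugging x_{Mesa} into Nadir's best response: x_{Nadir} = 14.5 − (1/3)(47/3 − (1/3)x_{Nadir}) ⇒ (8/9)x_{Nadir} = 167/18, so x_{Nadir} = 10.4375.
Then x_{Mesa} = 47/3 − (1/3)·10.4375 = 12.1875.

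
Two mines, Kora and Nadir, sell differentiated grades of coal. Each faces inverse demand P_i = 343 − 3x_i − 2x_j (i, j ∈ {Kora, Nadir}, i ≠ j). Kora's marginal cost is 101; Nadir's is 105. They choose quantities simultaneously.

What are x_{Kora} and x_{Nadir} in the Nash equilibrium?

30.5, 29.5

Mine Kora's profit: π = x_{Kora}(343 − 3x_{Kora} − 2x_{Nadir}) − 101x_{Kora}.
∂π/∂x_{Kora} = 242 − 6x_{Kora} − 2x_{Nadir} = 0 ⇒ x_{Kora} = 121/3 − (1/3)x_{Nadir}.
Similarly x_{Nadir} = 119/3 − (1/3)x_{Kora}.
Solving the two reaction functions simultaneously: (1 − (−1/3)(−1/3))x_{Kora} = 121/3 − (1/3)·(119/3), so (8/9)x_{Kora} = 244/9 and x_{Kora} = 30.5.
Then x_{Nadir} = 119/3 − (1/3)·30.5 = 29.5.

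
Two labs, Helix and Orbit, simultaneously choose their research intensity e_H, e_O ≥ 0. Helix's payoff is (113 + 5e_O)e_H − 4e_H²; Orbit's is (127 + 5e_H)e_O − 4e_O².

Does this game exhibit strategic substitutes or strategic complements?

Expanding Helix's payoff: 113e_H + 5e_Oe_H − 4e_H².
∂π/∂e_H = 113 + 5e_O − 8e_H = 0, so e_H = 14.125 + 0.625e_O.
The best-response slope de_H/de_O = 0.625 > 0: the reaction function is upward-sloping, so the choices are strategic complements.

strategic complements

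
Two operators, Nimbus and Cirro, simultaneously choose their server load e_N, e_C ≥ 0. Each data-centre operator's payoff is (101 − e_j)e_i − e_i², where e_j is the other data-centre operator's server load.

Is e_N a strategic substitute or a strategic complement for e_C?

strategic substitutes

Nimbus's payoff is (101 − e_C)e_N − e_N².
∂π/∂e_N = 101 − e_C − 2e_N = 0, so e_N = 50.5 − 0.5e_C.
The best-response slope de_N/de_C = −0.5 < 0: the reaction function is downward-sloping, so the choices are strategic substitutes.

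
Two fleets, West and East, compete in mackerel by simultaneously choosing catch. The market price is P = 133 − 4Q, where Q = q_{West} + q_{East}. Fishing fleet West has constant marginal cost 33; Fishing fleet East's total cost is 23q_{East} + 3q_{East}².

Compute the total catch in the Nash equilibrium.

Fishing fleet West's profit: π = q_{West}(133 − 4(q_{West} + q_{East})) − 33q_{West}.
∂π/∂q_{West} = 100 − 8q_{West} − 4q_{East} = 0, so q_{West} = 12.5 − 0.5q_{East}.
For East: ∂π/∂q_{East} = 110 − 14q_{East} − 4q_{West} = 0 ⇒ q_{East} = 55/7 − (2/7)q_{West}.
Plugging q_{East} into West's best response: q_{West} = 12.5 − 0.5(55/7 − (2/7)q_{West}) ⇒ (6/7)q_{West} = 60/7, so q_{West} = 10.
Then q_{East} = 55/7 − (2/7)·10 = 5.
Total catch: 10 + 5 = 15.

15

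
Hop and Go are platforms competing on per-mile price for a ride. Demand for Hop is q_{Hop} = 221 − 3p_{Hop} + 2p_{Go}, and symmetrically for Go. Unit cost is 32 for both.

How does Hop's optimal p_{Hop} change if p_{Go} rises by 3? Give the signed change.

1

Hop's profit: π = (p_{Hop} − 32)(221 − 3p_{Hop} + 2p_{Go}).
∂π/∂p_{Hop} = 317 − 6p_{Hop} + 2p_{Go} = 0 ⇒ p_{Hop} = 317/6 + (1/3)p_{Go}.
The reaction-function slope is 1/3, so a 3-unit rise in p_{Go} moves p_{Hop} by 1/3 × 3 = 1. Hop's best response rises — the actions are strategic complements.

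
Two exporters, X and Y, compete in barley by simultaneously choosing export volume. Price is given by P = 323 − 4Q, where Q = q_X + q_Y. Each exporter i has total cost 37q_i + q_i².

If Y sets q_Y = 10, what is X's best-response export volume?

24.6

Exporter X's profit: π = q_X(323 − 4(q_X + q_Y)) − 37q_X − q_X².
∂π/∂q_X = 286 − 10q_X − 4q_Y = 0, so q_X = 28.6 − 0.4q_Y.
At q_Y = 10: q_X = 28.6 − 0.4·10 = 24.6.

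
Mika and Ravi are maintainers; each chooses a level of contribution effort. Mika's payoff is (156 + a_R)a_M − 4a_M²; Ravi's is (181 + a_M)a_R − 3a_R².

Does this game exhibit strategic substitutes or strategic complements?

Expanding Mika's payoff: 156a_M + a_Ra_M − 4a_M².
∂π/∂a_M = 156 + a_R − 8a_M = 0, so a_M = 19.5 + 0.125a_R.
The best-response slope da_M/da_R = 0.125 > 0: the reaction function is upward-sloping, so the choices are strategic complements.

strategic complements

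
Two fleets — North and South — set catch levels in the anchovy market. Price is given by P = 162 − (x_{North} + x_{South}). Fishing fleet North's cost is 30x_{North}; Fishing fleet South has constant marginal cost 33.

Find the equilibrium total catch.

Fishing fleet North's profit: π = x_{North}(162 − (x_{North} + x_{South})) − 30x_{North}.
∂π/∂x_{North} = 132 − 2x_{North} − x_{South} = 0, so x_{North} = 66 − 0.5x_{South}.
By the same steps for South: x_{South} = 64.5 − 0.5x_{North}.
Solving the two reaction functions simultaneously: (1 − (−0.5)(−0.5))x_{North} = 66 − 0.5·64.5, so 0.75x_{North} = 33.75 and x_{North} = 45.
Then x_{South} = 64.5 − 0.5·45 = 42.
Total catch: 45 + 42 = 87.

87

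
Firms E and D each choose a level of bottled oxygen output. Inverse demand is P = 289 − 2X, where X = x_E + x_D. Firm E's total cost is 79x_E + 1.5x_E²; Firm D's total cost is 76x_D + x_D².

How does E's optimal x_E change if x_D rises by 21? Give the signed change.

-6

Firm E's profit: π = x_E(289 − 2(x_E + x_D)) − 79x_E − 1.5x_E².
∂π/∂x_E = 210 − 7x_E − 2x_D = 0, so x_E = 30 − (2/7)x_D.
The reaction-function slope is −2/7, so a 21-unit rise in x_D moves x_E by −2/7 × 21 = −6. E's best response falls — the actions are strategic substitutes.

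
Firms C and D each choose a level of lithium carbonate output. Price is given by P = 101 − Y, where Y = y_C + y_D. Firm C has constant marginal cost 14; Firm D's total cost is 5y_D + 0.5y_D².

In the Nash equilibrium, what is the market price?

Firm C's profit: π = y_C(101 − (y_C + y_D)) − 14y_C.
∂π/∂y_C = 87 − 2y_C − y_D = 0, so y_C = 43.5 − 0.5y_D.
For D: ∂π/∂y_D = 96 − 3y_D − y_C = 0 ⇒ y_D = 32 − (1/3)y_C.
Plugging y_D into C's best response: y_C = 43.5 − 0.5(32 − (1/3)y_C) ⇒ (5/6)y_C = 27.5, so y_C = 33.
Then y_D = 32 − (1/3)·33 = 21.
Equilibrium price: P = 101 − 54 = 47.

47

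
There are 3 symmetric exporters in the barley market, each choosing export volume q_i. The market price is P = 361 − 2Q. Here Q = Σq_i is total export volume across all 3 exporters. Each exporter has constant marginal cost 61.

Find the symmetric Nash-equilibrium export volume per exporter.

37.5

A representative exporter's profit is π_i = q_i(361 − 2Q) − 61q_i, with Q = q_i + Σ_{j≠i} q_j.
First-order condition: 300 − 4q_i − 2Σ_{j≠i} q_j = 0.
With identical exporters, set every q_j = q: then 300 − 4q − 4q = 0, i.e. q = 300/8 = 37.5.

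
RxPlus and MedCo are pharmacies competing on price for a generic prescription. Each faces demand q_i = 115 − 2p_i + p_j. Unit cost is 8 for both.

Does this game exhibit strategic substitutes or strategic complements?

RxPlus's profit: π = (p_{RxPlus} − 8)(115 − 2p_{RxPlus} + p_{MedCo}).
∂π/∂p_{RxPlus} = 131 − 4p_{RxPlus} + p_{MedCo} = 0 ⇒ p_{RxPlus} = 32.75 + 0.25p_{MedCo}.
The best-response slope dp_{RxPlus}/dp_{MedCo} = 0.25 > 0: the reaction function is upward-sloping, so the choices are strategic complements.

strategic complements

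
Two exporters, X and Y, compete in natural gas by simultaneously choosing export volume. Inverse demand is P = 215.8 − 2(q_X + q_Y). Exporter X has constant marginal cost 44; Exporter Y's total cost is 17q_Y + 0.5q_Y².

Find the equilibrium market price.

Exporter X's profit: π = q_X(215.8 − 2(q_X + q_Y)) − 44q_X.
∂π/∂q_X = 171.8 − 4q_X − 2q_Y = 0, so q_X = 42.95 − 0.5q_Y.
For Y: ∂π/∂q_Y = 198.8 − 5q_Y − 2q_X = 0 ⇒ q_Y = 39.76 − 0.4q_X.
Substituting the second reaction function into the first: q_X = 42.95 − 0.5(39.76 − 0.4q_X), which gives 0.8q_X = 23.07 ⇒ q_X = 28.8375.
Then q_Y = 39.76 − 0.4·28.8375 = 28.225.
Equilibrium price: P = 215.8 − 2·57.0625 = 101.675.

101.675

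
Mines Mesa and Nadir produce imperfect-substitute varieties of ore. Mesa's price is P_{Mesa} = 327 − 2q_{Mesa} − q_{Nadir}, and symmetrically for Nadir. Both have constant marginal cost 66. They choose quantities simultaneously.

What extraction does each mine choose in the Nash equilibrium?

Mine Mesa's profit: π = q_{Mesa}(327 − 2q_{Mesa} − q_{Nadir}) − 66q_{Mesa}.
∂π/∂q_{Mesa} = 261 − 4q_{Mesa} − q_{Nadir} = 0 ⇒ q_{Mesa} = 65.25 − 0.25q_{Nadir}.
The game is symmetric, so in equilibrium q_{Nadir} = q_{Mesa}: the reaction function gives 1.25q_{Mesa} = 65.25, hence q_{Mesa} = 52.2.

52.2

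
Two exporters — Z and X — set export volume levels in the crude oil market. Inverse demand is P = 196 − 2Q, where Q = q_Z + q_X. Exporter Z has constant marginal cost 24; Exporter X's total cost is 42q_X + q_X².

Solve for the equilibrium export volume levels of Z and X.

36.2, 13.6

Exporter Z's profit: π = q_Z(196 − 2(q_Z + q_X)) − 24q_Z.
∂π/∂q_Z = 172 − 4q_Z − 2q_X = 0, so q_Z = 43 − 0.5q_X.
For X: ∂π/∂q_X = 154 − 6q_X − 2q_Z = 0 ⇒ q_X = 77/3 − (1/3)q_Z.
Plugging q_X into Z's best response: q_Z = 43 − 0.5(77/3 − (1/3)q_Z) ⇒ (5/6)q_Z = 181/6, so q_Z = 36.2.
Then q_X = 77/3 − (1/3)·36.2 = 13.6.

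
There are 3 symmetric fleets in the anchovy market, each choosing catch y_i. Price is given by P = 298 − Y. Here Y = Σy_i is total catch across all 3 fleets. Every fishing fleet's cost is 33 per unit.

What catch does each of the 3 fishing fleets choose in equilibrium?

A representative fishing fleet's profit is π_i = y_i(298 − Y) − 33y_i, with Y = y_i + Σ_{j≠i} y_j.
First-order condition: 265 − 2y_i − Σ_{j≠i} y_j = 0.
With identical fishing fleets, set every y_j = y: then 265 − 2y − 2y = 0, i.e. y = 265/4 = 66.25.

66.25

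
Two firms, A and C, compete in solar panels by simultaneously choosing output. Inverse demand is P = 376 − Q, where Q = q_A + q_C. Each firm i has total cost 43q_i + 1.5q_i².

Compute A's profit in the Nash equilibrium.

Firm A's profit: π = q_A(376 − (q_A + q_C)) − 43q_A − 1.5q_A².
∂π/∂q_A = 333 − 5q_A − q_C = 0, so q_A = 66.6 − 0.2q_C.
Setting q_A = q_C in the reaction function: q_A = 66.6 − 0.2q_A, so q_A = 66.6 / 1.2 = 55.5.
Price P = 376 − 111 = 265.
A's profit: (265 − 43)·55.5 − 1.5(55.5)² = 7700.625.

7700.625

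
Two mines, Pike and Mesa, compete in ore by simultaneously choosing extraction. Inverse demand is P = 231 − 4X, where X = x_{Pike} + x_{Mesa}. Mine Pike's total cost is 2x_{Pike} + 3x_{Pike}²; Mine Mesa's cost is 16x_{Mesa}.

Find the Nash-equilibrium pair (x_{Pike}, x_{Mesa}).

Mine Pike's profit: π = x_{Pike}(231 − 4(x_{Pike} + x_{Mesa})) − 2x_{Pike} − 3x_{Pike}².
∂π/∂x_{Pike} = 229 − 14x_{Pike} − 4x_{Mesa} = 0, so x_{Pike} = 229/14 − (2/7)x_{Mesa}.
For Mesa: ∂π/∂x_{Mesa} = 215 − 8x_{Mesa} − 4x_{Pike} = 0 ⇒ x_{Mesa} = 26.875 − 0.5x_{Pike}.
Plugging x_{Mesa} into Pike's best response: x_{Pike} = 229/14 − (2/7)(26.875 − 0.5x_{Pike}) ⇒ (6/7)x_{Pike} = 243/28, so x_{Pike} = 10.125.
Then x_{Mesa} = 26.875 − 0.5·10.125 = 21.8125.

10.125, 21.8125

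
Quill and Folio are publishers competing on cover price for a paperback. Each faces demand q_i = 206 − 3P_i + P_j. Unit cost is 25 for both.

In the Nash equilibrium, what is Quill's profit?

Quill's profit: π = (P_{Quill} − 25)(206 − 3P_{Quill} + P_{Folio}).
∂π/∂P_{Quill} = 281 − 6P_{Quill} + P_{Folio} = 0 ⇒ P_{Quill} = 281/6 + (1/6)P_{Folio}.
Setting P_{Quill} = P_{Folio} in the reaction function: P_{Quill} = 281/6 + (1/6)P_{Quill}, so P_{Quill} = (281/6) / (5/6) = 56.2.
q_{Quill} = 206 − 3·56.2 + 56.2 = 93.6.
Profit = (56.2 − 25)·93.6 = 2920.32.

2920.32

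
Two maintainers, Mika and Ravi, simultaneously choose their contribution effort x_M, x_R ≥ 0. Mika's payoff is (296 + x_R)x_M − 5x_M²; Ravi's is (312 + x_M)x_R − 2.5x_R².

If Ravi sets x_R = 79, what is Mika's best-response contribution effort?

Expanding Mika's payoff: 296x_M + x_Rx_M − 5x_M².
∂π/∂x_M = 296 + x_R − 10x_M = 0, so x_M = 29.6 + 0.1x_R.
At x_R = 79: x_M = 29.6 + 0.1·79 = 37.5.

37.5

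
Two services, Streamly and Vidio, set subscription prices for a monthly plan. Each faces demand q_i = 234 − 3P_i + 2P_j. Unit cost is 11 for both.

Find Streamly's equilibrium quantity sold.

167.25

Streamly's profit: π = (P_{Streamly} − 11)(234 − 3P_{Streamly} + 2P_{Vidio}).
∂π/∂P_{Streamly} = 267 − 6P_{Streamly} + 2P_{Vidio} = 0 ⇒ P_{Streamly} = 44.5 + (1/3)P_{Vidio}.
Setting P_{Streamly} = P_{Vidio} in the reaction function: P_{Streamly} = 44.5 + (1/3)P_{Streamly}, so P_{Streamly} = 44.5 / (2/3) = 66.75.
q_{Streamly} = 234 − 3·66.75 + 2·66.75 = 167.25.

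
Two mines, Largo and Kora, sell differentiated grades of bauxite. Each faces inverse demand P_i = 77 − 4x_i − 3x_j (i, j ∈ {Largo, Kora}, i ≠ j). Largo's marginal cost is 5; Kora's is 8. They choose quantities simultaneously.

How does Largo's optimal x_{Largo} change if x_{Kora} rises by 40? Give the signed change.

Mine Largo's profit: π = x_{Largo}(77 − 4x_{Largo} − 3x_{Kora}) − 5x_{Largo}.
∂π/∂x_{Largo} = 72 − 8x_{Largo} − 3x_{Kora} = 0 ⇒ x_{Largo} = 9 − 0.375x_{Kora}.
The reaction-function slope is −0.375, so a 40-unit rise in x_{Kora} moves x_{Largo} by −0.375 × 40 = −15. Largo's best response falls — the actions are strategic substitutes.

-15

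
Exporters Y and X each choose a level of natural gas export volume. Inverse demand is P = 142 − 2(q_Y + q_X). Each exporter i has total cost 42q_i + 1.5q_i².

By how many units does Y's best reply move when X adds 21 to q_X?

Exporter Y's profit: π = q_Y(142 − 2(q_Y + q_X)) − 42q_Y − 1.5q_Y².
∂π/∂q_Y = 100 − 7q_Y − 2q_X = 0, so q_Y = 100/7 − (2/7)q_X.
The reaction-function slope is −2/7, so a 21-unit rise in q_X moves q_Y by −2/7 × 21 = −6. Y's best response falls — the actions are strategic substitutes.

-6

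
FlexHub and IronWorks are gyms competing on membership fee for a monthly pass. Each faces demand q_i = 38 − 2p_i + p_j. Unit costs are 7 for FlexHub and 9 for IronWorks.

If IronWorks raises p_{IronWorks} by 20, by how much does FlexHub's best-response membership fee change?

FlexHub's profit: π = (p_{FlexHub} − 7)(38 − 2p_{FlexHub} + p_{IronWorks}).
∂π/∂p_{FlexHub} = 52 − 4p_{FlexHub} + p_{IronWorks} = 0 ⇒ p_{FlexHub} = 13 + 0.25p_{IronWorks}.
The reaction-function slope is 0.25, so a 20-unit rise in p_{IronWorks} moves p_{FlexHub} by 0.25 × 20 = 5. FlexHub's best response rises — the actions are strategic complements.

5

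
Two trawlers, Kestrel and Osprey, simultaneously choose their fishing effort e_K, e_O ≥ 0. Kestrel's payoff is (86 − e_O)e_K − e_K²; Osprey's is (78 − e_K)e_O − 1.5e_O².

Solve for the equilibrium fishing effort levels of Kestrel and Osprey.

36, 14

Expanding Kestrel's payoff: 86e_K − e_Oe_K − e_K².
∂π/∂e_K = 86 − e_O − 2e_K = 0, so e_K = 43 − 0.5e_O.
Likewise for Osprey: e_O = 26 − (1/3)e_K.
Solving the two reaction functions simultaneously: (1 − (−0.5)(−1/3))e_K = 43 − 0.5·26, so (5/6)e_K = 30 and e_K = 36.
Then e_O = 26 − (1/3)·36 = 14.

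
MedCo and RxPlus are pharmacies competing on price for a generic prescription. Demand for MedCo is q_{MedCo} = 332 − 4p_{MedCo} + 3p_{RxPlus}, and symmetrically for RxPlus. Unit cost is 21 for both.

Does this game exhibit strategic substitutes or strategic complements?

strategic complements

MedCo's profit: π = (p_{MedCo} − 21)(332 − 4p_{MedCo} + 3p_{RxPlus}).
∂π/∂p_{MedCo} = 416 − 8p_{MedCo} + 3p_{RxPlus} = 0 ⇒ p_{MedCo} = 52 + 0.375p_{RxPlus}.
The best-response slope dp_{MedCo}/dp_{RxPlus} = 0.375 > 0: the reaction function is upward-sloping, so the choices are strategic complements.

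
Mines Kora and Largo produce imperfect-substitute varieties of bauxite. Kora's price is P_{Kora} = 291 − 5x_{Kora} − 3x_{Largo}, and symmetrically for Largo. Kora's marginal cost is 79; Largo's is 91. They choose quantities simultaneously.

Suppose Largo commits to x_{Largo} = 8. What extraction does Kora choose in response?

Mine Kora's profit: π = x_{Kora}(291 − 5x_{Kora} − 3x_{Largo}) − 79x_{Kora}.
∂π/∂x_{Kora} = 212 − 10x_{Kora} − 3x_{Largo} = 0 ⇒ x_{Kora} = 21.2 − 0.3x_{Largo}.
At x_{Largo} = 8: x_{Kora} = 21.2 − 0.3·8 = 18.8.

18.8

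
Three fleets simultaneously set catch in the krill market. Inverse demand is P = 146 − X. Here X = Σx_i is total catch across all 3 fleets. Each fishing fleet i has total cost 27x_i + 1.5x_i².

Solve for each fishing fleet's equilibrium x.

17

A representative fishing fleet's profit is π_i = x_i(146 − X) − 27x_i − 1.5x_i², with X = x_i + Σ_{j≠i} x_j.
First-order condition: 119 − 5x_i − Σ_{j≠i} x_j = 0.
Imposing symmetry (x_j = x for all j) turns Σ_{j≠i} x_j into 2x, so 119 = 7x and x = 17.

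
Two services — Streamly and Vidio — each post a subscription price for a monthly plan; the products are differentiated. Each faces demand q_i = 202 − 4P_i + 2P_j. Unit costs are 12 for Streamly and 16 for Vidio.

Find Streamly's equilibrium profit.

3648.16

Streamly's profit: π = (P_{Streamly} − 12)(202 − 4P_{Streamly} + 2P_{Vidio}).
∂π/∂P_{Streamly} = 250 − 8P_{Streamly} + 2P_{Vidio} = 0 ⇒ P_{Streamly} = 31.25 + 0.25P_{Vidio}.
Similarly P_{Vidio} = 33.25 + 0.25P_{Streamly}.
Substituting the second reaction function into the first: P_{Streamly} = 31.25 + 0.25(33.25 + 0.25P_{Streamly}), which gives 0.9375P_{Streamly} = 39.5625 ⇒ P_{Streamly} = 42.2.
Then P_{Vidio} = 33.25 + 0.25·42.2 = 43.8.
q_{Streamly} = 202 − 4·42.2 + 2·43.8 = 120.8.
Profit = (42.2 − 12)·120.8 = 3648.16.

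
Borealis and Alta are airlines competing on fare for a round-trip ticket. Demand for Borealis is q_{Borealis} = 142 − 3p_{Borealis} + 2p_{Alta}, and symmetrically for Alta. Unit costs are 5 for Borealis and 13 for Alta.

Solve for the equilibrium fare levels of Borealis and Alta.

40.75, 43.75

Borealis's profit: π = (p_{Borealis} − 5)(142 − 3p_{Borealis} + 2p_{Alta}).
∂π/∂p_{Borealis} = 157 − 6p_{Borealis} + 2p_{Alta} = 0 ⇒ p_{Borealis} = 157/6 + (1/3)p_{Alta}.
Similarly p_{Alta} = 181/6 + (1/3)p_{Borealis}.
Plugging p_{Alta} into Borealis's best response: p_{Borealis} = 157/6 + (1/3)(181/6 + (1/3)p_{Borealis}) ⇒ (8/9)p_{Borealis} = 326/9, so p_{Borealis} = 40.75.
Then p_{Alta} = 181/6 + (1/3)·40.75 = 43.75.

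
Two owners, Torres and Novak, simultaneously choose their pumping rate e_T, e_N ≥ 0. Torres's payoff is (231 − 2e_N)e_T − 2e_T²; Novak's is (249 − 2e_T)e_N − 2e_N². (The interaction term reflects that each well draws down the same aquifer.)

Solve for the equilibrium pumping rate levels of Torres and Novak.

Expanding Torres's payoff: 231e_T − 2e_Ne_T − 2e_T².
∂π/∂e_T = 231 − 2e_N − 4e_T = 0, so e_T = 57.75 − 0.5e_N.
Likewise for Novak: e_N = 62.25 − 0.5e_T.
Plugging e_N into Torres's best response: e_T = 57.75 − 0.5(62.25 − 0.5e_T) ⇒ 0.75e_T = 26.625, so e_T = 35.5.
Then e_N = 62.25 − 0.5·35.5 = 44.5.

35.5, 44.5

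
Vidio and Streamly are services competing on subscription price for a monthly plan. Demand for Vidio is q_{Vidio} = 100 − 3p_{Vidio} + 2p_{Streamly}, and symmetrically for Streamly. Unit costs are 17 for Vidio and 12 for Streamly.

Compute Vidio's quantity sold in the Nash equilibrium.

59.4375

Vidio's profit: π = (p_{Vidio} − 17)(100 − 3p_{Vidio} + 2p_{Streamly}).
∂π/∂p_{Vidio} = 151 − 6p_{Vidio} + 2p_{Streamly} = 0 ⇒ p_{Vidio} = 151/6 + (1/3)p_{Streamly}.
Similarly p_{Streamly} = 68/3 + (1/3)p_{Vidio}.
Plugging p_{Streamly} into Vidio's best response: p_{Vidio} = 151/6 + (1/3)(68/3 + (1/3)p_{Vidio}) ⇒ (8/9)p_{Vidio} = 589/18, so p_{Vidio} = 36.8125.
Then p_{Streamly} = 68/3 + (1/3)·36.8125 = 34.9375.
q_{Vidio} = 100 − 3·36.8125 + 2·34.9375 = 59.4375.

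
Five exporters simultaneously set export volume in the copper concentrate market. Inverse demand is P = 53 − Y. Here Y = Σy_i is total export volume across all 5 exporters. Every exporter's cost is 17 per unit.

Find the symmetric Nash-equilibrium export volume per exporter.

A representative exporter's profit is π_i = y_i(53 − Y) − 17y_i, with Y = y_i + Σ_{j≠i} y_j.
First-order condition: 36 − 2y_i − Σ_{j≠i} y_j = 0.
In a symmetric equilibrium every exporter chooses the same y, so Σ_{j≠i} y_j = 4y. The condition becomes 36 − 6y = 0, giving y = 36/6 = 6.

6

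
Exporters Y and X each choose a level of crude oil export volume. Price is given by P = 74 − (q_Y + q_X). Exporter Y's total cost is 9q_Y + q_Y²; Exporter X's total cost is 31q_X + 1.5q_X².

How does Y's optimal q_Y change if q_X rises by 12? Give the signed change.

Exporter Y's profit: π = q_Y(74 − (q_Y + q_X)) − 9q_Y − q_Y².
∂π/∂q_Y = 65 − 4q_Y − q_X = 0, so q_Y = 16.25 − 0.25q_X.
The reaction-function slope is −0.25, so a 12-unit rise in q_X moves q_Y by −0.25 × 12 = −3. Y's best response falls — the actions are strategic substitutes.

-3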